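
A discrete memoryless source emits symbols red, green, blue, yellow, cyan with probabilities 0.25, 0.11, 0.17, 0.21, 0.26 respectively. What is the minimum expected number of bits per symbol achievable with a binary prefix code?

Repeatedly combine the two least-probable nodes; the expected code length is the sum of the merged weights.
merge 11/100 + 17/100 → 7/25
merge 21/100 + 1/4 → 23/50
merge 13/50 + 7/25 → 27/50
merge 23/50 + 27/50 → 1
L = 7/25 + 23/50 + 27/50 + 1 = 57/25 = 2.28 bits/symbol.

2.28 bits/symbol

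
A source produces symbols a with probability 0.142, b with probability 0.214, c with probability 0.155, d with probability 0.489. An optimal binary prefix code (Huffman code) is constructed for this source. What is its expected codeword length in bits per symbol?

1.808 bits/symbol

Repeatedly combine the two least-probable nodes; the expected code length is the sum of the merged weights.
merge 71/500 + 31/200 → 297/1000
merge 107/500 + 297/1000 → 511/1000
merge 489/1000 + 511/1000 → 1
L = 297/1000 + 511/1000 + 1 = 226/125 = 1.808 bits/symbol.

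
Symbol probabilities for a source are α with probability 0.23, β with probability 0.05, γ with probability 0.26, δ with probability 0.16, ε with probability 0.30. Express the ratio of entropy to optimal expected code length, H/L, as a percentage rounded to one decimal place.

Entropy H = −Σ p log₂ p ≈ 2.1532 bits.
Huffman merges: 1/20+4/25→21/100; 21/100+23/100→11/25; 13/50+3/10→14/25; 11/25+14/25→1. L = 221/100 ≈ 2.2100.
Efficiency = H/L = 2.1532/2.2100 = 97.4%.

97.4%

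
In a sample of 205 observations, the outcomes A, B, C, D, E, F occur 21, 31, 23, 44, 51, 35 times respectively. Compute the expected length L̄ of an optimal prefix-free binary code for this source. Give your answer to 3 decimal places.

Probabilities are the counts divided by 205.
Repeatedly combine the two least-probable nodes; the expected code length is the sum of the merged weights.
merge 21/205 + 23/205 → 44/205
merge 31/205 + 7/41 → 66/205
merge 44/205 + 44/205 → 88/205
merge 51/205 + 66/205 → 117/205
merge 88/205 + 117/205 → 1
L = 44/205 + 66/205 + 88/205 + 117/205 + 1 = 104/41 ≈ 2.537 bits/symbol.

2.537 bits/symbol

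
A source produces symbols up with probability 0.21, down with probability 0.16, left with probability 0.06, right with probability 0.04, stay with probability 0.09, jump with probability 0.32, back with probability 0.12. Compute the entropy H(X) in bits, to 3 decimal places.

H = −Σ pᵢ log₂ pᵢ.
−0.21·log₂(0.21) = 0.4728
−0.16·log₂(0.16) = 0.4230
−0.06·log₂(0.06) = 0.2435
−0.04·log₂(0.04) = 0.1858
−0.09·log₂(0.09) = 0.3127
−0.32·log₂(0.32) = 0.5260
−0.12·log₂(0.12) = 0.3671
Sum ≈ 2.5309 → 2.531 bits.

2.531 bits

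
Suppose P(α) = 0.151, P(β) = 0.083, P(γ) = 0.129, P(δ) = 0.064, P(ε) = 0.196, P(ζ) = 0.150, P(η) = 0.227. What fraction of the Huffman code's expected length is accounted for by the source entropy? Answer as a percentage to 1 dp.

Entropy H = −Σ p log₂ p ≈ 2.7018 bits.
Huffman merges: 8/125+83/1000→147/1000; 129/1000+147/1000→69/250; 3/20+151/1000→301/1000; 49/250+227/1000→423/1000; 69/250+301/1000→577/1000; 423/1000+577/1000→1. L = 681/250 ≈ 2.7240.
Efficiency = H/L = 2.7018/2.7240 = 99.2%.

99.2%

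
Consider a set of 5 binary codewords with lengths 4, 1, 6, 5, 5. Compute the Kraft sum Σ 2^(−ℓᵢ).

0.640625

With common denominator 2^6 = 64: Σ 2^(−ℓᵢ) = 4/64 + 32/64 + 1/64 + 2/64 + 2/64 = 41/64 = 0.640625.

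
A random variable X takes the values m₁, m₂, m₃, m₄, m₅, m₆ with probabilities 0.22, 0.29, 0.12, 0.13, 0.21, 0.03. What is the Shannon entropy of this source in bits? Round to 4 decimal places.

H = −Σ pᵢ log₂ pᵢ.
−0.22·log₂(0.22) = 0.4806
−0.29·log₂(0.29) = 0.5179
−0.12·log₂(0.12) = 0.3671
−0.13·log₂(0.13) = 0.3826
−0.21·log₂(0.21) = 0.4728
−0.03·log₂(0.03) = 0.1518
Sum ≈ 2.3728 → 2.3728 bits.

2.3728 bits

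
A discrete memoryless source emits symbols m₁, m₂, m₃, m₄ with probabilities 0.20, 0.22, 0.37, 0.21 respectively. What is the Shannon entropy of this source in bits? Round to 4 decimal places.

H = −Σ pᵢ log₂ pᵢ.
−0.20·log₂(0.20) = 0.4644
−0.22·log₂(0.22) = 0.4806
−0.37·log₂(0.37) = 0.5307
−0.21·log₂(0.21) = 0.4728
Sum ≈ 1.9485 → 1.9485 bits.

1.9485 bits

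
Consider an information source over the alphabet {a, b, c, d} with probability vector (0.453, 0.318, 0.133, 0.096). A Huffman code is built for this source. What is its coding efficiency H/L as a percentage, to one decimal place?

98.8%

Entropy H = −Σ p log₂ p ≈ 1.7548 bits.
Huffman merges: 12/125+133/1000→229/1000; 229/1000+159/500→547/1000; 453/1000+547/1000→1. L = 222/125 ≈ 1.7760.
Efficiency = H/L = 1.7548/1.7760 = 98.8%.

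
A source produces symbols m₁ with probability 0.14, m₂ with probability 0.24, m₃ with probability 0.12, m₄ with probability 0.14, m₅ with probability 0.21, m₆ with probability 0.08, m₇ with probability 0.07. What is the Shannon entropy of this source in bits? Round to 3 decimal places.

2.688 bits

H = −Σ pᵢ log₂ pᵢ.
−0.14·log₂(0.14) = 0.3971
−0.24·log₂(0.24) = 0.4941
−0.12·log₂(0.12) = 0.3671
−0.14·log₂(0.14) = 0.3971
−0.21·log₂(0.21) = 0.4728
−0.08·log₂(0.08) = 0.2915
−0.07·log₂(0.07) = 0.2686
Sum ≈ 2.6883 → 2.688 bits.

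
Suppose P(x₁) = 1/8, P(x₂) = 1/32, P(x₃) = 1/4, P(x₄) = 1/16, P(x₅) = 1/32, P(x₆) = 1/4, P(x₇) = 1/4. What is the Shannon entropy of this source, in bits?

2.4375 bits

Each probability is a power of 1/2, so log₂(1/p) is an integer.
H = Σ p·log₂(1/p) = 1/8·3 + 1/32·5 + 1/4·2 + 1/16·4 + 1/32·5 + 1/4·2 + 1/4·2 = 2.4375 bits.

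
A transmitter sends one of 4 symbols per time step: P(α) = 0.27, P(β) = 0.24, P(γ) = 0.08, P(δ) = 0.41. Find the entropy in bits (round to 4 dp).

H = −Σ pᵢ log₂ pᵢ.
−0.27·log₂(0.27) = 0.5100
−0.24·log₂(0.24) = 0.4941
−0.08·log₂(0.08) = 0.2915
−0.41·log₂(0.41) = 0.5274
Sum ≈ 1.8230 → 1.8230 bits.

1.8230 bits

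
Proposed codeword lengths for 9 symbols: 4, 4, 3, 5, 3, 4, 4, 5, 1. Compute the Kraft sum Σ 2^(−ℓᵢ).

With common denominator 2^5 = 32: Σ 2^(−ℓᵢ) = 2/32 + 2/32 + 4/32 + 1/32 + 4/32 + 2/32 + 2/32 + 1/32 + 16/32 = 34/32 = 1.0625.

1.0625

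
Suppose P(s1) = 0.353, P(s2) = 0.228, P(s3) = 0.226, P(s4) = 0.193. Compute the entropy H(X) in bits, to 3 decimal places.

1.960 bits

H = −Σ pᵢ log₂ pᵢ.
−0.353·log₂(0.353) = 0.5303
−0.228·log₂(0.228) = 0.4863
−0.226·log₂(0.226) = 0.4849
−0.193·log₂(0.193) = 0.4581
Sum ≈ 1.9596 → 1.960 bits.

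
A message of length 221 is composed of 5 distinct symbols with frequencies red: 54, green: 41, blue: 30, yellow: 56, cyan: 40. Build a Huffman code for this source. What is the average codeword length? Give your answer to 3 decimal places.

2.317 bits/symbol

Probabilities are the counts divided by 221.
Repeatedly combine the two least-probable nodes; the expected code length is the sum of the merged weights.
merge 30/221 + 40/221 → 70/221
merge 41/221 + 54/221 → 95/221
merge 56/221 + 70/221 → 126/221
merge 95/221 + 126/221 → 1
L = 70/221 + 95/221 + 126/221 + 1 = 512/221 ≈ 2.317 bits/symbol.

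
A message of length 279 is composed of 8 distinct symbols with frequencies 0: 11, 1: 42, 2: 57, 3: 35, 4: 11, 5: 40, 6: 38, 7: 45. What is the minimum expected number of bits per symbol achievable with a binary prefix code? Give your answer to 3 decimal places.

Probabilities are the counts divided by 279.
Repeatedly combine the two least-probable nodes; the expected code length is the sum of the merged weights.
merge 11/279 + 11/279 → 22/279
merge 22/279 + 35/279 → 19/93
merge 38/279 + 40/279 → 26/93
merge 14/93 + 5/31 → 29/93
merge 19/93 + 19/93 → 38/93
merge 26/93 + 29/93 → 55/93
merge 38/93 + 55/93 → 1
L = 22/279 + 19/93 + 26/93 + 29/93 + 38/93 + 55/93 + 1 = 802/279 ≈ 2.875 bits/symbol.

2.875 bits/symbol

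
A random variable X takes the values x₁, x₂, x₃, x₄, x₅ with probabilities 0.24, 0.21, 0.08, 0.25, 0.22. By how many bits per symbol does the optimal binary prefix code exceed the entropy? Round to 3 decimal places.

Entropy H = −Σ p log₂ p ≈ 2.2390 bits.
Huffman merges: 2/25+21/100→29/100; 11/50+6/25→23/50; 1/4+29/100→27/50; 23/50+27/50→1. L = 229/100 ≈ 2.2900.
L − H = 2.2900 − 2.2390 = 0.051 bits.

0.051 bits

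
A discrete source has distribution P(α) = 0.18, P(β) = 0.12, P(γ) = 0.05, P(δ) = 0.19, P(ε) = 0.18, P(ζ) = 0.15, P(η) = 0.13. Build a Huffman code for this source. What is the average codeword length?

2.8 bits/symbol

Repeatedly combine the two least-probable nodes; the expected code length is the sum of the merged weights.
merge 1/20 + 3/25 → 17/100
merge 13/100 + 3/20 → 7/25
merge 17/100 + 9/50 → 7/20
merge 9/50 + 19/100 → 37/100
merge 7/25 + 7/20 → 63/100
merge 37/100 + 63/100 → 1
L = 17/100 + 7/25 + 7/20 + 37/100 + 63/100 + 1 = 14/5 = 2.8 bits/symbol.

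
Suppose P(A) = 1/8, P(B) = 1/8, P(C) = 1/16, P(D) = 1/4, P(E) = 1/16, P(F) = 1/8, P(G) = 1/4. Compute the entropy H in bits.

2.625 bits

Each probability is a power of 1/2, so log₂(1/p) is an integer.
H = Σ p·log₂(1/p) = 1/8·3 + 1/8·3 + 1/16·4 + 1/4·2 + 1/16·4 + 1/8·3 + 1/4·2 = 2.625 bits.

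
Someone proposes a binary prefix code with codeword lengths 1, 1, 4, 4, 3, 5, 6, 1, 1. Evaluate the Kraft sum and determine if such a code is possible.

With common denominator 2^6 = 64: Σ 2^(−ℓᵢ) = 32/64 + 32/64 + 4/64 + 4/64 + 8/64 + 2/64 + 1/64 + 32/64 + 32/64 = 147/64 = 2.296875.
Kraft's inequality requires Σ ≤ 1; here Σ = 2.296875 > 1, so no such prefix code exists.

2.296875; no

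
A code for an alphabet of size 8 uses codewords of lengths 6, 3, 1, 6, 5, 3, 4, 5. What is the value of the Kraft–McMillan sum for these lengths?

With common denominator 2^6 = 64: Σ 2^(−ℓᵢ) = 1/64 + 8/64 + 32/64 + 1/64 + 2/64 + 8/64 + 4/64 + 2/64 = 58/64 = 0.90625.

0.90625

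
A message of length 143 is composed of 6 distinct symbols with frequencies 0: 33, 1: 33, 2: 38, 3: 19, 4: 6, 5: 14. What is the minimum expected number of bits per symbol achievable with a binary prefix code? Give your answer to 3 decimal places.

2.413 bits/symbol

Probabilities are the counts divided by 143.
Repeatedly combine the two least-probable nodes; the expected code length is the sum of the merged weights.
merge 6/143 + 14/143 → 20/143
merge 19/143 + 20/143 → 3/11
merge 3/13 + 3/13 → 6/13
merge 38/143 + 3/11 → 7/13
merge 6/13 + 7/13 → 1
L = 20/143 + 3/11 + 6/13 + 7/13 + 1 = 345/143 ≈ 2.413 bits/symbol.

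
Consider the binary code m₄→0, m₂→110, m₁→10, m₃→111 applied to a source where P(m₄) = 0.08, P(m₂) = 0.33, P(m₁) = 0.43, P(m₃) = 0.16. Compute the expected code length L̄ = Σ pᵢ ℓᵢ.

2.41 bits/symbol

L̄ = Σ pᵢ·ℓᵢ = 0.08·1 + 0.33·3 + 0.43·2 + 0.16·3 = 2.41 bits/symbol.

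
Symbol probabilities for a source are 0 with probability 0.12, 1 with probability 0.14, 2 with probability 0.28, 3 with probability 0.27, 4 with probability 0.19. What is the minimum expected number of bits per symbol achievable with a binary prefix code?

Repeatedly combine the two least-probable nodes; the expected code length is the sum of the merged weights.
merge 3/25 + 7/50 → 13/50
merge 19/100 + 13/50 → 9/20
merge 27/100 + 7/25 → 11/20
merge 9/20 + 11/20 → 1
L = 13/50 + 9/20 + 11/20 + 1 = 113/50 = 2.26 bits/symbol.

2.26 bits/symbol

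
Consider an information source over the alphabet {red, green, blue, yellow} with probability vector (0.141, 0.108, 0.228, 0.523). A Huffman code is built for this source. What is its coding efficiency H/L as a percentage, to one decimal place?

Entropy H = −Σ p log₂ p ≈ 1.7206 bits.
Huffman merges: 27/250+141/1000→249/1000; 57/250+249/1000→477/1000; 477/1000+523/1000→1. L = 863/500 ≈ 1.7260.
Efficiency = H/L = 1.7206/1.7260 = 99.7%.

99.7%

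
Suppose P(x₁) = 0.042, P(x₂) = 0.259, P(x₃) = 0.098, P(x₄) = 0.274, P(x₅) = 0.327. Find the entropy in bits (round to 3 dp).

H = −Σ pᵢ log₂ pᵢ.
−0.042·log₂(0.042) = 0.1921
−0.259·log₂(0.259) = 0.5048
−0.098·log₂(0.098) = 0.3284
−0.274·log₂(0.274) = 0.5118
−0.327·log₂(0.327) = 0.5273
Sum ≈ 2.0644 → 2.064 bits.

2.064 bits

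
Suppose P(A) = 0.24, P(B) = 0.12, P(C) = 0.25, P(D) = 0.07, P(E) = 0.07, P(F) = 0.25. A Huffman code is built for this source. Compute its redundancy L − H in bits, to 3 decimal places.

0.002 bits

Entropy H = −Σ p log₂ p ≈ 2.3983 bits.
Huffman merges: 7/100+7/100→7/50; 3/25+7/50→13/50; 6/25+1/4→49/100; 1/4+13/50→51/100; 49/100+51/100→1. L = 12/5 ≈ 2.4000.
L − H = 2.4000 − 2.3983 = 0.002 bits.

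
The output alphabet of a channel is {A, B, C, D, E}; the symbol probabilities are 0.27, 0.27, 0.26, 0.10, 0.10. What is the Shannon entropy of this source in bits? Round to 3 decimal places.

2.190 bits

H = −Σ pᵢ log₂ pᵢ.
−0.27·log₂(0.27) = 0.5100
−0.27·log₂(0.27) = 0.5100
−0.26·log₂(0.26) = 0.5053
−0.10·log₂(0.10) = 0.3322
−0.10·log₂(0.10) = 0.3322
Sum ≈ 2.1897 → 2.190 bits.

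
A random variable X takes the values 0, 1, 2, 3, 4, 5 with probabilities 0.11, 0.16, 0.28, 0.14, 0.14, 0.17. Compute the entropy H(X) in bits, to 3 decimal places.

2.516 bits

H = −Σ pᵢ log₂ pᵢ.
−0.11·log₂(0.11) = 0.3503
−0.16·log₂(0.16) = 0.4230
−0.28·log₂(0.28) = 0.5142
−0.14·log₂(0.14) = 0.3971
−0.14·log₂(0.14) = 0.3971
−0.17·log₂(0.17) = 0.4346
Sum ≈ 2.5163 → 2.516 bits.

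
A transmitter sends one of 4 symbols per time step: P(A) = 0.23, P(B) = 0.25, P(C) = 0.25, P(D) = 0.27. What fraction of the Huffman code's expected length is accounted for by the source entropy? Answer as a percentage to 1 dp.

99.9%

Entropy H = −Σ p log₂ p ≈ 1.9977 bits.
Huffman merges: 23/100+1/4→12/25; 1/4+27/100→13/25; 12/25+13/25→1. L = 2 ≈ 2.0000.
Efficiency = H/L = 1.9977/2.0000 = 99.9%.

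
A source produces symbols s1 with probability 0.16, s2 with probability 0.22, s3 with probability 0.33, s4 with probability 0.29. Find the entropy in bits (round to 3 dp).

H = −Σ pᵢ log₂ pᵢ.
−0.16·log₂(0.16) = 0.4230
−0.22·log₂(0.22) = 0.4806
−0.33·log₂(0.33) = 0.5278
−0.29·log₂(0.29) = 0.5179
Sum ≈ 1.9493 → 1.949 bits.

1.949 bits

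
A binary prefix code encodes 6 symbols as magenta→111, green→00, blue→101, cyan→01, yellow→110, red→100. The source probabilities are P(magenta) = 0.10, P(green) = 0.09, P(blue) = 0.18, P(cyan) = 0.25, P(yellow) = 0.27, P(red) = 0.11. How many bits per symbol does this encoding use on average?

L̄ = Σ pᵢ·ℓᵢ = 0.10·3 + 0.09·2 + 0.18·3 + 0.25·2 + 0.27·3 + 0.11·3 = 2.66 bits/symbol.

2.66 bits/symbol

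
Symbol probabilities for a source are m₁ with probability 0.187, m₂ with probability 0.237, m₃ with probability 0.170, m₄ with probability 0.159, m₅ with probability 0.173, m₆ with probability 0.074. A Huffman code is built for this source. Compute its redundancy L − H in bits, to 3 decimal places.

0.059 bits

Entropy H = −Σ p log₂ p ≈ 2.5168 bits.
Huffman merges: 37/500+159/1000→233/1000; 17/100+173/1000→343/1000; 187/1000+233/1000→21/50; 237/1000+343/1000→29/50; 21/50+29/50→1. L = 322/125 ≈ 2.5760.
L − H = 2.5760 − 2.5168 = 0.059 bits.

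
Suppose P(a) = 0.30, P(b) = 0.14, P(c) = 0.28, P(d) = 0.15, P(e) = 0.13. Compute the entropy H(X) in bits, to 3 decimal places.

2.226 bits

H = −Σ pᵢ log₂ pᵢ.
−0.30·log₂(0.30) = 0.5211
−0.14·log₂(0.14) = 0.3971
−0.28·log₂(0.28) = 0.5142
−0.15·log₂(0.15) = 0.4105
−0.13·log₂(0.13) = 0.3826
Sum ≈ 2.2256 → 2.226 bits.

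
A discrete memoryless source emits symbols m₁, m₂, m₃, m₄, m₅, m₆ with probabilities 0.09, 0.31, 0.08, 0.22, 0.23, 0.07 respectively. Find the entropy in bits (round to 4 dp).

2.3648 bits

H = −Σ pᵢ log₂ pᵢ.
−0.09·log₂(0.09) = 0.3127
−0.31·log₂(0.31) = 0.5238
−0.08·log₂(0.08) = 0.2915
−0.22·log₂(0.22) = 0.4806
−0.23·log₂(0.23) = 0.4877
−0.07·log₂(0.07) = 0.2686
Sum ≈ 2.3648 → 2.3648 bits.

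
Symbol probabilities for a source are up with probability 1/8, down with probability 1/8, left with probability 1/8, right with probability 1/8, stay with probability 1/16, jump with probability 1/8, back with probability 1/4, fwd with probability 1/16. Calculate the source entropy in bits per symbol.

Each probability is a power of 1/2, so log₂(1/p) is an integer.
H = Σ p·log₂(1/p) = 1/8·3 + 1/8·3 + 1/8·3 + 1/8·3 + 1/16·4 + 1/8·3 + 1/4·2 + 1/16·4 = 2.875 bits.

2.875 bits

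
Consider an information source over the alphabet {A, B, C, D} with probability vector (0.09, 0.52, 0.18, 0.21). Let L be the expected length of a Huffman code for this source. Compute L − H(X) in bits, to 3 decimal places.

Entropy H = −Σ p log₂ p ≈ 1.7214 bits.
Huffman merges: 9/100+9/50→27/100; 21/100+27/100→12/25; 12/25+13/25→1. L = 7/4 ≈ 1.7500.
L − H = 1.7500 − 1.7214 = 0.029 bits.

0.029 bits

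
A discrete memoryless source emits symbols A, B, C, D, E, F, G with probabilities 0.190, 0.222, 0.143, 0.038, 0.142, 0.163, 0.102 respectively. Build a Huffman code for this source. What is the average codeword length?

2.728 bits/symbol

Repeatedly combine the two least-probable nodes; the expected code length is the sum of the merged weights.
merge 19/500 + 51/500 → 7/50
merge 7/50 + 71/500 → 141/500
merge 143/1000 + 163/1000 → 153/500
merge 19/100 + 111/500 → 103/250
merge 141/500 + 153/500 → 147/250
merge 103/250 + 147/250 → 1
L = 7/50 + 141/500 + 153/500 + 103/250 + 147/250 + 1 = 341/125 = 2.728 bits/symbol.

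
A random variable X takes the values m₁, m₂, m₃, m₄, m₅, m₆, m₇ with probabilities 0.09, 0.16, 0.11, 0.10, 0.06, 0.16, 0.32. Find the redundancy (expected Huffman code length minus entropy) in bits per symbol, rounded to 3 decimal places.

0.059 bits

Entropy H = −Σ p log₂ p ≈ 2.6107 bits.
Huffman merges: 3/50+9/100→3/20; 1/10+11/100→21/100; 3/20+4/25→31/100; 4/25+21/100→37/100; 31/100+8/25→63/100; 37/100+63/100→1. L = 267/100 ≈ 2.6700.
L − H = 2.6700 − 2.6107 = 0.059 bits.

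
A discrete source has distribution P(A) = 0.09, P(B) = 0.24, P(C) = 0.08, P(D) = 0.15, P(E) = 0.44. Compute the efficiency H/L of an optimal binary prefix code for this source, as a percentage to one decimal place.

Entropy H = −Σ p log₂ p ≈ 2.0300 bits.
Huffman merges: 2/25+9/100→17/100; 3/20+17/100→8/25; 6/25+8/25→14/25; 11/25+14/25→1. L = 41/20 ≈ 2.0500.
Efficiency = H/L = 2.0300/2.0500 = 99.0%.

99.0%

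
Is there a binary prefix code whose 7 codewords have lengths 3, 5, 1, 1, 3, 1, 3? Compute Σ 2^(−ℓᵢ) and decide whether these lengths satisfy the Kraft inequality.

1.90625; no

With common denominator 2^5 = 32: Σ 2^(−ℓᵢ) = 4/32 + 1/32 + 16/32 + 16/32 + 4/32 + 16/32 + 4/32 = 61/32 = 1.90625.
Kraft's inequality requires Σ ≤ 1; here Σ = 1.90625 > 1, so no such prefix code exists.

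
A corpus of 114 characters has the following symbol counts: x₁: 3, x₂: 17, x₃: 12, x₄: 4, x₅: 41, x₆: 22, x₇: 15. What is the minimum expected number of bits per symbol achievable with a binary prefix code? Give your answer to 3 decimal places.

2.509 bits/symbol

Probabilities are the counts divided by 114.
Repeatedly combine the two least-probable nodes; the expected code length is the sum of the merged weights.
merge 1/38 + 2/57 → 7/114
merge 7/114 + 2/19 → 1/6
merge 5/38 + 17/114 → 16/57
merge 1/6 + 11/57 → 41/114
merge 16/57 + 41/114 → 73/114
merge 41/114 + 73/114 → 1
L = 7/114 + 1/6 + 16/57 + 41/114 + 73/114 + 1 = 143/57 ≈ 2.509 bits/symbol.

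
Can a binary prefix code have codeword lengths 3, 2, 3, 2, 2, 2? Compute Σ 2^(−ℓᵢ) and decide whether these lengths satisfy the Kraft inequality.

1.25; no

With common denominator 2^3 = 8: Σ 2^(−ℓᵢ) = 1/8 + 2/8 + 1/8 + 2/8 + 2/8 + 2/8 = 10/8 = 1.25.
Kraft's inequality requires Σ ≤ 1; here Σ = 1.25 > 1, so no such prefix code exists.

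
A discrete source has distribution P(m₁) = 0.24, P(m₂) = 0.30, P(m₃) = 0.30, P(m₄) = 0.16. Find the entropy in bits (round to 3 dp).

1.959 bits

H = −Σ pᵢ log₂ pᵢ.
−0.24·log₂(0.24) = 0.4941
−0.30·log₂(0.30) = 0.5211
−0.30·log₂(0.30) = 0.5211
−0.16·log₂(0.16) = 0.4230
Sum ≈ 1.9593 → 1.959 bits.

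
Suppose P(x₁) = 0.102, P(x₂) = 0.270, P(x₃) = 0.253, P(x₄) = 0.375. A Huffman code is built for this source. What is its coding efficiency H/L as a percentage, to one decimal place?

Entropy H = −Σ p log₂ p ≈ 1.8782 bits.
Huffman merges: 51/500+253/1000→71/200; 27/100+71/200→5/8; 3/8+5/8→1. L = 99/50 ≈ 1.9800.
Efficiency = H/L = 1.8782/1.9800 = 94.9%.

94.9%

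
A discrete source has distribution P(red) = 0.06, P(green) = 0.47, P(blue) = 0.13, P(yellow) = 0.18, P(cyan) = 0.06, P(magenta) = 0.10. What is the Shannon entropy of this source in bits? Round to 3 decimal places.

H = −Σ pᵢ log₂ pᵢ.
−0.06·log₂(0.06) = 0.2435
−0.47·log₂(0.47) = 0.5120
−0.13·log₂(0.13) = 0.3826
−0.18·log₂(0.18) = 0.4453
−0.06·log₂(0.06) = 0.2435
−0.10·log₂(0.10) = 0.3322
Sum ≈ 2.1592 → 2.159 bits.

2.159 bits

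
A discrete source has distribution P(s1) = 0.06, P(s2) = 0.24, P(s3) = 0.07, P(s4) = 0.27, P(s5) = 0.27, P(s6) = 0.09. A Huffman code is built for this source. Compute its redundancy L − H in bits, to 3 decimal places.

0.011 bits

Entropy H = −Σ p log₂ p ≈ 2.3389 bits.
Huffman merges: 3/50+7/100→13/100; 9/100+13/100→11/50; 11/50+6/25→23/50; 27/100+27/100→27/50; 23/50+27/50→1. L = 47/20 ≈ 2.3500.
L − H = 2.3500 − 2.3389 = 0.011 bits.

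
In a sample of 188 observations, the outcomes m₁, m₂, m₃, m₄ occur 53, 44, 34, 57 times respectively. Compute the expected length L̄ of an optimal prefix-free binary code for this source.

2 bits/symbol

Probabilities are the counts divided by 188.
Repeatedly combine the two least-probable nodes; the expected code length is the sum of the merged weights.
merge 17/94 + 11/47 → 39/94
merge 53/188 + 57/188 → 55/94
merge 39/94 + 55/94 → 1
L = 39/94 + 55/94 + 1 = 2 bits/symbol.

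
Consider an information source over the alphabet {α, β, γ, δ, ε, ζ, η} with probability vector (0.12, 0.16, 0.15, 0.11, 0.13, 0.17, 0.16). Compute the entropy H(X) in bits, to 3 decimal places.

H = −Σ pᵢ log₂ pᵢ.
−0.12·log₂(0.12) = 0.3671
−0.16·log₂(0.16) = 0.4230
−0.15·log₂(0.15) = 0.4105
−0.11·log₂(0.11) = 0.3503
−0.13·log₂(0.13) = 0.3826
−0.17·log₂(0.17) = 0.4346
−0.16·log₂(0.16) = 0.4230
Sum ≈ 2.7912 → 2.791 bits.

2.791 bits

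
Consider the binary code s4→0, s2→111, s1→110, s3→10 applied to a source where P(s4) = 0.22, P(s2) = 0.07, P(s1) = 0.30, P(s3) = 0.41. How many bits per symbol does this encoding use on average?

2.15 bits/symbol

L̄ = Σ pᵢ·ℓᵢ = 0.22·1 + 0.07·3 + 0.30·3 + 0.41·2 = 2.15 bits/symbol.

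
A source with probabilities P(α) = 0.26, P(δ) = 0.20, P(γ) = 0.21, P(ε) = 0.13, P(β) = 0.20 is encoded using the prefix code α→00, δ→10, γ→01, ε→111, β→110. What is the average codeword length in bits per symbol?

2.33 bits/symbol

L̄ = Σ pᵢ·ℓᵢ = 0.26·2 + 0.20·2 + 0.21·2 + 0.13·3 + 0.20·3 = 2.33 bits/symbol.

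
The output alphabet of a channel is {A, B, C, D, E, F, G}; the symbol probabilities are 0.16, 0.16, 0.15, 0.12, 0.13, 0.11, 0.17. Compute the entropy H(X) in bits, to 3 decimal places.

2.791 bits

H = −Σ pᵢ log₂ pᵢ.
−0.16·log₂(0.16) = 0.4230
−0.16·log₂(0.16) = 0.4230
−0.15·log₂(0.15) = 0.4105
−0.12·log₂(0.12) = 0.3671
−0.13·log₂(0.13) = 0.3826
−0.11·log₂(0.11) = 0.3503
−0.17·log₂(0.17) = 0.4346
Sum ≈ 2.7912 → 2.791 bits.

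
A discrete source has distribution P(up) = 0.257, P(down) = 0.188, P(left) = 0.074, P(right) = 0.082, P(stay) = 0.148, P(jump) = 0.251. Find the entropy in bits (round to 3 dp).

H = −Σ pᵢ log₂ pᵢ.
−0.257·log₂(0.257) = 0.5038
−0.188·log₂(0.188) = 0.4533
−0.074·log₂(0.074) = 0.2780
−0.082·log₂(0.082) = 0.2959
−0.148·log₂(0.148) = 0.4079
−0.251·log₂(0.251) = 0.5006
Sum ≈ 2.4394 → 2.439 bits.

2.439 bits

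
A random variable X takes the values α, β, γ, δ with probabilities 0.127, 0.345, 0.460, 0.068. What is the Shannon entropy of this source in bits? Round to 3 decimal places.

H = −Σ pᵢ log₂ pᵢ.
−0.127·log₂(0.127) = 0.3781
−0.345·log₂(0.345) = 0.5297
−0.460·log₂(0.460) = 0.5153
−0.068·log₂(0.068) = 0.2637
Sum ≈ 1.6868 → 1.687 bits.

1.687 bits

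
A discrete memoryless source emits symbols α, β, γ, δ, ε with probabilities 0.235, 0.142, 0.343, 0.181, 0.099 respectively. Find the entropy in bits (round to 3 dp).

H = −Σ pᵢ log₂ pᵢ.
−0.235·log₂(0.235) = 0.4910
−0.142·log₂(0.142) = 0.3999
−0.343·log₂(0.343) = 0.5295
−0.181·log₂(0.181) = 0.4463
−0.099·log₂(0.099) = 0.3303
Sum ≈ 2.1970 → 2.197 bits.

2.197 bits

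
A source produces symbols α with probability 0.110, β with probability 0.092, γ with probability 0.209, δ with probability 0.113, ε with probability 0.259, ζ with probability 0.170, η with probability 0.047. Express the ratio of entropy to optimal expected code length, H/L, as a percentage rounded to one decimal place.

98.9%

Entropy H = −Σ p log₂ p ≈ 2.6411 bits.
Huffman merges: 47/1000+23/250→139/1000; 11/100+113/1000→223/1000; 139/1000+17/100→309/1000; 209/1000+223/1000→54/125; 259/1000+309/1000→71/125; 54/125+71/125→1. L = 2671/1000 ≈ 2.6710.
Efficiency = H/L = 2.6411/2.6710 = 98.9%.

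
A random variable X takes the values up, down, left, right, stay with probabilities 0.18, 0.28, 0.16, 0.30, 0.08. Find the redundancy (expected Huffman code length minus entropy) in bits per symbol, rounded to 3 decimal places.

0.045 bits

Entropy H = −Σ p log₂ p ≈ 2.1951 bits.
Huffman merges: 2/25+4/25→6/25; 9/50+6/25→21/50; 7/25+3/10→29/50; 21/50+29/50→1. L = 56/25 ≈ 2.2400.
L − H = 2.2400 − 2.1951 = 0.045 bits.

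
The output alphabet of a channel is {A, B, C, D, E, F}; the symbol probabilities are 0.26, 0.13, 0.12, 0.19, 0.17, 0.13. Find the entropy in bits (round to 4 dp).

2.5275 bits

H = −Σ pᵢ log₂ pᵢ.
−0.26·log₂(0.26) = 0.5053
−0.13·log₂(0.13) = 0.3826
−0.12·log₂(0.12) = 0.3671
−0.19·log₂(0.19) = 0.4552
−0.17·log₂(0.17) = 0.4346
−0.13·log₂(0.13) = 0.3826
Sum ≈ 2.5275 → 2.5275 bits.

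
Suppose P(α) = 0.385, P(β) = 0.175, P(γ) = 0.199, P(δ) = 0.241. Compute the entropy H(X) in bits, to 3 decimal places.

H = −Σ pᵢ log₂ pᵢ.
−0.385·log₂(0.385) = 0.5302
−0.175·log₂(0.175) = 0.4401
−0.199·log₂(0.199) = 0.4635
−0.241·log₂(0.241) = 0.4947
Sum ≈ 1.9285 → 1.928 bits.

1.928 bits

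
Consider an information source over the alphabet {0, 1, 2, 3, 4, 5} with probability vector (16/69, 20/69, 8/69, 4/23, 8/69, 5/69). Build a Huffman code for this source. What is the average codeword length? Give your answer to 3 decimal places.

Repeatedly combine the two least-probable nodes; the expected code length is the sum of the merged weights.
merge 5/69 + 8/69 → 13/69
merge 8/69 + 4/23 → 20/69
merge 13/69 + 16/69 → 29/69
merge 20/69 + 20/69 → 40/69
merge 29/69 + 40/69 → 1
L = 13/69 + 20/69 + 29/69 + 40/69 + 1 = 57/23 ≈ 2.478 bits/symbol.

2.478 bits/symbol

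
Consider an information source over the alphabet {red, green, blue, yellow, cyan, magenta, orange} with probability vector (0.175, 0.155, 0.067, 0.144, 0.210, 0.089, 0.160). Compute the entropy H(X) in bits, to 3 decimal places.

2.727 bits

H = −Σ pᵢ log₂ pᵢ.
−0.175·log₂(0.175) = 0.4401
−0.155·log₂(0.155) = 0.4169
−0.067·log₂(0.067) = 0.2613
−0.144·log₂(0.144) = 0.4026
−0.210·log₂(0.210) = 0.4728
−0.089·log₂(0.089) = 0.3106
−0.160·log₂(0.160) = 0.4230
Sum ≈ 2.7273 → 2.727 bits.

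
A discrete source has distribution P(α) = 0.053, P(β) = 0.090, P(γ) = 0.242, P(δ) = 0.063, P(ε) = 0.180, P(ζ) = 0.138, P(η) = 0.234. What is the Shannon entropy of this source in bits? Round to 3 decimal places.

2.614 bits

H = −Σ pᵢ log₂ pᵢ.
−0.053·log₂(0.053) = 0.2246
−0.090·log₂(0.090) = 0.3127
−0.242·log₂(0.242) = 0.4954
−0.063·log₂(0.063) = 0.2513
−0.180·log₂(0.180) = 0.4453
−0.138·log₂(0.138) = 0.3943
−0.234·log₂(0.234) = 0.4903
Sum ≈ 2.6138 → 2.614 bits.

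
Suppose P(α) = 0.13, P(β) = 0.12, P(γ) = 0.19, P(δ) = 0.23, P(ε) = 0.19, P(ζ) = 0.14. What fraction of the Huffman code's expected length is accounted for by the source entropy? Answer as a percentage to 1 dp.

98.6%

Entropy H = −Σ p log₂ p ≈ 2.5449 bits.
Huffman merges: 3/25+13/100→1/4; 7/50+19/100→33/100; 19/100+23/100→21/50; 1/4+33/100→29/50; 21/50+29/50→1. L = 129/50 ≈ 2.5800.
Efficiency = H/L = 2.5449/2.5800 = 98.6%.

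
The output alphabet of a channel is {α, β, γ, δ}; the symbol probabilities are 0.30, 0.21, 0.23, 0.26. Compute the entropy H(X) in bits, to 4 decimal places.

H = −Σ pᵢ log₂ pᵢ.
−0.30·log₂(0.30) = 0.5211
−0.21·log₂(0.21) = 0.4728
−0.23·log₂(0.23) = 0.4877
−0.26·log₂(0.26) = 0.5053
Sum ≈ 1.9869 → 1.9869 bits.

1.9869 bits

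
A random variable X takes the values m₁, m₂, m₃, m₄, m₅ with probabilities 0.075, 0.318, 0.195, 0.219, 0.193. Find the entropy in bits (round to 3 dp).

H = −Σ pᵢ log₂ pᵢ.
−0.075·log₂(0.075) = 0.2803
−0.318·log₂(0.318) = 0.5256
−0.195·log₂(0.195) = 0.4599
−0.219·log₂(0.219) = 0.4798
−0.193·log₂(0.193) = 0.4581
Sum ≈ 2.2037 → 2.204 bits.

2.204 bits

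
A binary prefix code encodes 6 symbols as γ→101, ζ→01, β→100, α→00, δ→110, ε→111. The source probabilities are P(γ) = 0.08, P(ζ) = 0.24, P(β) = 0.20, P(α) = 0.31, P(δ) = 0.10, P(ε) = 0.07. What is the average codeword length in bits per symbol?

2.45 bits/symbol

L̄ = Σ pᵢ·ℓᵢ = 0.08·3 + 0.24·2 + 0.20·3 + 0.31·2 + 0.10·3 + 0.07·3 = 2.45 bits/symbol.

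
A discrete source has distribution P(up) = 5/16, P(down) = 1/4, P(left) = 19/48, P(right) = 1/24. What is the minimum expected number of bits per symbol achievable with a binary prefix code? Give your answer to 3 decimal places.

Repeatedly combine the two least-probable nodes; the expected code length is the sum of the merged weights.
merge 1/24 + 1/4 → 7/24
merge 7/24 + 5/16 → 29/48
merge 19/48 + 29/48 → 1
L = 7/24 + 29/48 + 1 = 91/48 ≈ 1.896 bits/symbol.

1.896 bits/symbol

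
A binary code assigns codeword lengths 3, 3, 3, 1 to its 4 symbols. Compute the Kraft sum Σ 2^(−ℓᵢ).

0.875

With common denominator 2^3 = 8: Σ 2^(−ℓᵢ) = 1/8 + 1/8 + 1/8 + 4/8 = 7/8 = 0.875.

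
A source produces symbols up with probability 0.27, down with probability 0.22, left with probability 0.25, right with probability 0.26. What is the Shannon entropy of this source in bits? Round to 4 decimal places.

1.9959 bits

H = −Σ pᵢ log₂ pᵢ.
−0.27·log₂(0.27) = 0.5100
−0.22·log₂(0.22) = 0.4806
−0.25·log₂(0.25) = 0.5000
−0.26·log₂(0.26) = 0.5053
Sum ≈ 1.9959 → 1.9959 bits.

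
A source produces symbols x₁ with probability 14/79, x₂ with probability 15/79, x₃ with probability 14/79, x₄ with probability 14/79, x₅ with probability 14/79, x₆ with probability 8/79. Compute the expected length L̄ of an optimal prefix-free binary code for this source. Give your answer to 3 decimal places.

2.633 bits/symbol

Repeatedly combine the two least-probable nodes; the expected code length is the sum of the merged weights.
merge 8/79 + 14/79 → 22/79
merge 14/79 + 14/79 → 28/79
merge 14/79 + 15/79 → 29/79
merge 22/79 + 28/79 → 50/79
merge 29/79 + 50/79 → 1
L = 22/79 + 28/79 + 29/79 + 50/79 + 1 = 208/79 ≈ 2.633 bits/symbol.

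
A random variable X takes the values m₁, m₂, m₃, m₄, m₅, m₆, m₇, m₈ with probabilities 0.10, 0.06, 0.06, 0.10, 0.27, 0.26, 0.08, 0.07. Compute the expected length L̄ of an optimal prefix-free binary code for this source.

2.74 bits/symbol

Repeatedly combine the two least-probable nodes; the expected code length is the sum of the merged weights.
merge 3/50 + 3/50 → 3/25
merge 7/100 + 2/25 → 3/20
merge 1/10 + 1/10 → 1/5
merge 3/25 + 3/20 → 27/100
merge 1/5 + 13/50 → 23/50
merge 27/100 + 27/100 → 27/50
merge 23/50 + 27/50 → 1
L = 3/25 + 3/20 + 1/5 + 27/100 + 23/50 + 27/50 + 1 = 137/50 = 2.74 bits/symbol.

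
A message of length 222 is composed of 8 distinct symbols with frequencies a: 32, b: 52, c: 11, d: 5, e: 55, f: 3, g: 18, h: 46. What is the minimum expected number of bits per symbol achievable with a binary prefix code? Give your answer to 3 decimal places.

Probabilities are the counts divided by 222.
Repeatedly combine the two least-probable nodes; the expected code length is the sum of the merged weights.
merge 1/74 + 5/222 → 4/111
merge 4/111 + 11/222 → 19/222
merge 3/37 + 19/222 → 1/6
merge 16/111 + 1/6 → 23/74
merge 23/111 + 26/111 → 49/111
merge 55/222 + 23/74 → 62/111
merge 49/111 + 62/111 → 1
L = 4/111 + 19/222 + 1/6 + 23/74 + 49/111 + 62/111 + 1 = 577/222 ≈ 2.599 bits/symbol.

2.599 bits/symbol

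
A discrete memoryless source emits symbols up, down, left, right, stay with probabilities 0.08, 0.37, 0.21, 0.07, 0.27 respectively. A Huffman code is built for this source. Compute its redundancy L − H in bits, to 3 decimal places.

0.066 bits

Entropy H = −Σ p log₂ p ≈ 2.0736 bits.
Huffman merges: 7/100+2/25→3/20; 3/20+21/100→9/25; 27/100+9/25→63/100; 37/100+63/100→1. L = 107/50 ≈ 2.1400.
L − H = 2.1400 − 2.0736 = 0.066 bits.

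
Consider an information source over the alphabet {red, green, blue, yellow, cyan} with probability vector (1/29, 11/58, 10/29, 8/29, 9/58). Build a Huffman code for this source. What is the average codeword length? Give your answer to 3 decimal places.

Repeatedly combine the two least-probable nodes; the expected code length is the sum of the merged weights.
merge 1/29 + 9/58 → 11/58
merge 11/58 + 11/58 → 11/29
merge 8/29 + 10/29 → 18/29
merge 11/29 + 18/29 → 1
L = 11/58 + 11/29 + 18/29 + 1 = 127/58 ≈ 2.190 bits/symbol.

2.190 bits/symbol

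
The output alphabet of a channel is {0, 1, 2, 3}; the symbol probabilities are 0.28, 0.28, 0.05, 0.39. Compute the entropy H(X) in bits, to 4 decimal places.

H = −Σ pᵢ log₂ pᵢ.
−0.28·log₂(0.28) = 0.5142
−0.28·log₂(0.28) = 0.5142
−0.05·log₂(0.05) = 0.2161
−0.39·log₂(0.39) = 0.5298
Sum ≈ 1.7743 → 1.7743 bits.

1.7743 bits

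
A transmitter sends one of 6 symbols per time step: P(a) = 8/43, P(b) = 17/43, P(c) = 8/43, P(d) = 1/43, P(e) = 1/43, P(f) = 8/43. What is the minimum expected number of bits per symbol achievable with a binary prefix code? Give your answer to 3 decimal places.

2.256 bits/symbol

Repeatedly combine the two least-probable nodes; the expected code length is the sum of the merged weights.
merge 1/43 + 1/43 → 2/43
merge 2/43 + 8/43 → 10/43
merge 8/43 + 8/43 → 16/43
merge 10/43 + 16/43 → 26/43
merge 17/43 + 26/43 → 1
L = 2/43 + 10/43 + 16/43 + 26/43 + 1 = 97/43 ≈ 2.256 bits/symbol.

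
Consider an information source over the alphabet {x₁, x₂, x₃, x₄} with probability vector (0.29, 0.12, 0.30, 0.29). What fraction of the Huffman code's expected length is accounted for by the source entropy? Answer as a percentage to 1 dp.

Entropy H = −Σ p log₂ p ≈ 1.9240 bits.
Huffman merges: 3/25+29/100→41/100; 29/100+3/10→59/100; 41/100+59/100→1. L = 2 ≈ 2.0000.
Efficiency = H/L = 1.9240/2.0000 = 96.2%.

96.2%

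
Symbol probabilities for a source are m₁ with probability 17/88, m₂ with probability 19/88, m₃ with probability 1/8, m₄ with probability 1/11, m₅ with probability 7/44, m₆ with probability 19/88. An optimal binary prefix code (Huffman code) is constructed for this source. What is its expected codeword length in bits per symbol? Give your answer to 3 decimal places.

2.568 bits/symbol

Repeatedly combine the two least-probable nodes; the expected code length is the sum of the merged weights.
merge 1/11 + 1/8 → 19/88
merge 7/44 + 17/88 → 31/88
merge 19/88 + 19/88 → 19/44
merge 19/88 + 31/88 → 25/44
merge 19/44 + 25/44 → 1
L = 19/88 + 31/88 + 19/44 + 25/44 + 1 = 113/44 ≈ 2.568 bits/symbol.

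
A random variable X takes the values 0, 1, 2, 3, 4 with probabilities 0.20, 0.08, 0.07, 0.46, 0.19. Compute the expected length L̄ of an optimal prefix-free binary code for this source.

Repeatedly combine the two least-probable nodes; the expected code length is the sum of the merged weights.
merge 7/100 + 2/25 → 3/20
merge 3/20 + 19/100 → 17/50
merge 1/5 + 17/50 → 27/50
merge 23/50 + 27/50 → 1
L = 3/20 + 17/50 + 27/50 + 1 = 203/100 = 2.03 bits/symbol.

2.03 bits/symbol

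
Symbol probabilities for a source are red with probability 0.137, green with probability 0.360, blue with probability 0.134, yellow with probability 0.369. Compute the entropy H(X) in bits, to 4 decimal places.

1.8428 bits

H = −Σ pᵢ log₂ pᵢ.
−0.137·log₂(0.137) = 0.3929
−0.360·log₂(0.360) = 0.5306
−0.134·log₂(0.134) = 0.3886
−0.369·log₂(0.369) = 0.5307
Sum ≈ 1.8428 → 1.8428 bits.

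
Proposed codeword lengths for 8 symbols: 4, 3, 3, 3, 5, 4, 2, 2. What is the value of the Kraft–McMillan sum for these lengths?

1.03125

With common denominator 2^5 = 32: Σ 2^(−ℓᵢ) = 2/32 + 4/32 + 4/32 + 4/32 + 1/32 + 2/32 + 8/32 + 8/32 = 33/32 = 1.03125.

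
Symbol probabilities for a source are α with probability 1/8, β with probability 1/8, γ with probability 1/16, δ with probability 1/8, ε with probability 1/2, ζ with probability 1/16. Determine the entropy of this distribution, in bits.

2.125 bits

Each probability is a power of 1/2, so log₂(1/p) is an integer.
H = Σ p·log₂(1/p) = 1/8·3 + 1/8·3 + 1/16·4 + 1/8·3 + 1/2·1 + 1/16·4 = 2.125 bits.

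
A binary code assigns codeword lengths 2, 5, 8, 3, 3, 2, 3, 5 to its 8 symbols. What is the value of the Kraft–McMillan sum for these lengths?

0.94140625

With common denominator 2^8 = 256: Σ 2^(−ℓᵢ) = 64/256 + 8/256 + 1/256 + 32/256 + 32/256 + 64/256 + 32/256 + 8/256 = 241/256 = 0.94140625.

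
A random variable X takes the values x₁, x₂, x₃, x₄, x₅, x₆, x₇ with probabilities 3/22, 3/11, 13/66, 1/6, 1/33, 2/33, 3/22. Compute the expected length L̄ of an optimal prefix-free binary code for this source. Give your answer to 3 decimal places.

Repeatedly combine the two least-probable nodes; the expected code length is the sum of the merged weights.
merge 1/33 + 2/33 → 1/11
merge 1/11 + 3/22 → 5/22
merge 3/22 + 1/6 → 10/33
merge 13/66 + 5/22 → 14/33
merge 3/11 + 10/33 → 19/33
merge 14/33 + 19/33 → 1
L = 1/11 + 5/22 + 10/33 + 14/33 + 19/33 + 1 = 173/66 ≈ 2.621 bits/symbol.

2.621 bits/symbol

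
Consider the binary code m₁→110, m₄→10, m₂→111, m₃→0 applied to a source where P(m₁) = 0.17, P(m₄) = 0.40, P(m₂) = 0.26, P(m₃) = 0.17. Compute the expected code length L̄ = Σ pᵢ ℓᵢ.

2.26 bits/symbol

L̄ = Σ pᵢ·ℓᵢ = 0.17·3 + 0.40·2 + 0.26·3 + 0.17·1 = 2.26 bits/symbol.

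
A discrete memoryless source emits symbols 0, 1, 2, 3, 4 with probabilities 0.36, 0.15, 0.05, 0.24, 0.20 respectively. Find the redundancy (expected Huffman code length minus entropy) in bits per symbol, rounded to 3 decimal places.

0.084 bits

Entropy H = −Σ p log₂ p ≈ 2.1158 bits.
Huffman merges: 1/20+3/20→1/5; 1/5+1/5→2/5; 6/25+9/25→3/5; 2/5+3/5→1. L = 11/5 ≈ 2.2000.
L − H = 2.2000 − 2.1158 = 0.084 bits.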